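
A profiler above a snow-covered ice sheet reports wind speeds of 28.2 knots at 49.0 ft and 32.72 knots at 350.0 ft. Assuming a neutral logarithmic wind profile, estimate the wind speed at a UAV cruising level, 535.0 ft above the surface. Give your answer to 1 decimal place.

Log law: V ∝ ln(z/z₀). From the pair, with r = V₁/V₂ = 0.86186,
ln z₀ = (ln z₁ − r·ln z₂)/(1 − r) = (3.8918 − 0.86186×5.8579)/0.13814 = -8.3746 → z₀ = 0.0002306 ft
V₃ = V₁ · ln(z₃/z₀)/ln(z₁/z₀) = 28.2 × 14.6569/12.2665 = 33.6955 knots

33.7 knots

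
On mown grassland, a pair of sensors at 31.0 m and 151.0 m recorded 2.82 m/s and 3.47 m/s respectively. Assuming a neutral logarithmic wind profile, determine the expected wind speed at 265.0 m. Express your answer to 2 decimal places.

Log law: V ∝ ln(z/z₀). From the pair, with r = V₁/V₂ = 0.81268,
ln z₀ = (ln z₁ − r·ln z₂)/(1 − r) = (3.4340 − 0.81268×5.0173)/0.18732 = -3.4351 → z₀ = 0.03222 m
V₃ = V₁ · ln(z₃/z₀)/ln(z₁/z₀) = 2.82 × 9.0148/6.8691 = 3.7009 m/s

3.70 m/s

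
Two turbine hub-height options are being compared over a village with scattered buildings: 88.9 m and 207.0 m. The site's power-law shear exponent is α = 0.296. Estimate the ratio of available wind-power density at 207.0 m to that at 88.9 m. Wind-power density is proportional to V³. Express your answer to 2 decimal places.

Speed ratio: V_B/V_A = (z_B/z_A)^α = (207.0/88.9)^0.296 = (2.3285)^0.296 = 1.28426
Power-density ratio: P_B/P_A = (V_B/V_A)³ = (1.28426)³ = 2.11815

2.12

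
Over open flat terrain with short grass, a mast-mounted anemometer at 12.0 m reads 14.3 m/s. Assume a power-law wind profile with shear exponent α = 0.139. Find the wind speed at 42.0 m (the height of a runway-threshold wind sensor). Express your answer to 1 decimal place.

Power-law profile: V₂ = V₁ · (z₂/z₁)^α
V₂ = 14.3 × (42.0/12.0)^0.139 = 14.3 × (3.5000)^0.139
    = 14.3 × 1.1902 = 17.0201 m/s

17.0 m/s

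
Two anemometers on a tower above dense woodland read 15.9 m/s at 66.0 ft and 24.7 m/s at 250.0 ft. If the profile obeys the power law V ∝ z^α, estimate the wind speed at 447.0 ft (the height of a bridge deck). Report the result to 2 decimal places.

First find α: α = ln(V₂/V₁)/ln(z₂/z₁) = ln(24.7/15.9)/ln(250.0/66.0) = 0.44048/1.33181 = 0.3307
Extrapolate from 250.0 ft to 447.0 ft: V₃ = 24.7 × (447.0/250.0)^0.3307 = 24.7 × 1.2119 = 29.9340 m/s

29.93 m/s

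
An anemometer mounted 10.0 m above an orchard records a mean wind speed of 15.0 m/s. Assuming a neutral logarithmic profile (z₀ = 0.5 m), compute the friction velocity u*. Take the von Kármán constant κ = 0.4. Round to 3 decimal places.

u* ≈ 2.003 m/s

Log law: V(z) = (u*/κ) · ln(z/z₀) ⇒ u* = κ · V / ln(z/z₀)
u* = 0.4 × 15.0 / ln(10.0/0.5) = 0.4 × 15.0 / 2.9957
   = 6.0000 / 2.9957 = 2.0028 m/s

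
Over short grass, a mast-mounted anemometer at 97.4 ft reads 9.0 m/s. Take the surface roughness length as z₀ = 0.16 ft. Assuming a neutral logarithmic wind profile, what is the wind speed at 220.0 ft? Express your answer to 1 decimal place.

10.1 m/s

Log law: V(z) ∝ ln(z/z₀), so V₂/V₁ = ln(z₂/z₀) / ln(z₁/z₀).
ln(220.0/0.16) = 7.2262, ln(97.4/0.16) = 6.4114
V₂ = 9.0 × 7.2262/6.4114 = 9.0 × 1.1271 = 10.1438 m/s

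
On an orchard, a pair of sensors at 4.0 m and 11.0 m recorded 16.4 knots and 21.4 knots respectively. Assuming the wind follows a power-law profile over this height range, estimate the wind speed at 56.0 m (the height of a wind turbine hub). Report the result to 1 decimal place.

32.8 knots

First find α: α = ln(V₂/V₁)/ln(z₂/z₁) = ln(21.4/16.4)/ln(11.0/4.0) = 0.26611/1.01160 = 0.2631
Extrapolate from 11.0 m to 56.0 m: V₃ = 21.4 × (56.0/11.0)^0.2631 = 21.4 × 1.5344 = 32.8354 knots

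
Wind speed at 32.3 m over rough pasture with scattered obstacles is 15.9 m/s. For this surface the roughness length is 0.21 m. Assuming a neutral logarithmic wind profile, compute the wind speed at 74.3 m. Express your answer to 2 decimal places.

18.53 m/s

Log law: V(z) ∝ ln(z/z₀), so V₂/V₁ = ln(z₂/z₀) / ln(z₁/z₀).
ln(74.3/0.21) = 5.8688, ln(32.3/0.21) = 5.0357
V₂ = 15.9 × 5.8688/5.0357 = 15.9 × 1.1654 = 18.5303 m/s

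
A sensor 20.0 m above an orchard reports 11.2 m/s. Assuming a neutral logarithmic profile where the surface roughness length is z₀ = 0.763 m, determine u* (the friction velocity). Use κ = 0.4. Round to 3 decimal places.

u* ≈ 1.372 m/s

Log law: V(z) = (u*/κ) · ln(z/z₀) ⇒ u* = κ · V / ln(z/z₀)
u* = 0.4 × 11.2 / ln(20.0/0.763) = 0.4 × 11.2 / 3.2662
   = 4.4800 / 3.2662 = 1.3716 m/s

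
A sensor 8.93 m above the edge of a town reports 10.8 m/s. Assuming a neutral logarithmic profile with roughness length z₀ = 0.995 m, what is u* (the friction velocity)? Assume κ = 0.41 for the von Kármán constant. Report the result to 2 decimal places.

u* ≈ 2.02 m/s

Log law: V(z) = (u*/κ) · ln(z/z₀) ⇒ u* = κ · V / ln(z/z₀)
u* = 0.41 × 10.8 / ln(8.93/0.995) = 0.41 × 10.8 / 2.1944
   = 4.4280 / 2.1944 = 2.0178 m/s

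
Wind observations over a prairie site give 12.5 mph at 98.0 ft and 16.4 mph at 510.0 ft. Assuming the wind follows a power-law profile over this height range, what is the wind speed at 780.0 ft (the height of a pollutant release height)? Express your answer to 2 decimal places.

17.59 mph

First find α: α = ln(V₂/V₁)/ln(z₂/z₁) = ln(16.4/12.5)/ln(510.0/98.0) = 0.27155/1.64944 = 0.1646
Extrapolate from 510.0 ft to 780.0 ft: V₃ = 16.4 × (780.0/510.0)^0.1646 = 16.4 × 1.0725 = 17.5883 mph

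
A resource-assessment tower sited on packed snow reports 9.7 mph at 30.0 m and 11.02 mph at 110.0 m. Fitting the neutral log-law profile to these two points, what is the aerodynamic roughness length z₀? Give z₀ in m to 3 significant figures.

z₀ ≈ 0.00214 m

Log law: V(z) ∝ ln(z/z₀). With r = V₁/V₂ = 9.7/11.02 = 0.88022,
r · ln(z₂/z₀) = ln(z₁/z₀) ⇒ ln z₀ = (ln z₁ − r·ln z₂)/(1 − r)
ln z₀ = (3.40120 − 0.88022×4.70048) / 0.11978 = -6.1466
z₀ = exp(-6.1466) = 0.002141 m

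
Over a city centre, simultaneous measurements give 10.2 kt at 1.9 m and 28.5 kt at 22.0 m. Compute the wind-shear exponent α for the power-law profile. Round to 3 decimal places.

α ≈ 0.420

Power law: V₂/V₁ = (z₂/z₁)^α ⇒ α = ln(V₂/V₁) / ln(z₂/z₁)
α = ln(28.5/10.2) / ln(22.0/1.9) = ln(2.7941) / ln(11.5789)
  = 1.02752 / 2.44919 = 0.41953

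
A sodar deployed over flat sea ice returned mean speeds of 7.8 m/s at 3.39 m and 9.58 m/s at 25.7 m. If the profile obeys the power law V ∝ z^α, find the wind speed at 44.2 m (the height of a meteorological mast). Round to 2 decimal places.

10.12 m/s

First find α: α = ln(V₂/V₁)/ln(z₂/z₁) = ln(9.58/7.8)/ln(25.7/3.39) = 0.20555/2.02566 = 0.1015
Extrapolate from 25.7 m to 44.2 m: V₃ = 9.58 × (44.2/25.7)^0.1015 = 9.58 × 1.0566 = 10.1219 m/s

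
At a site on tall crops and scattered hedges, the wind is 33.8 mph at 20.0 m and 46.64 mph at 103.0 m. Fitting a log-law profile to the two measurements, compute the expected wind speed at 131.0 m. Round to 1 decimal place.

Log law: V ∝ ln(z/z₀). From the pair, with r = V₁/V₂ = 0.72470,
ln z₀ = (ln z₁ − r·ln z₂)/(1 − r) = (2.9957 − 0.72470×4.6347)/0.27530 = -1.3188 → z₀ = 0.2675 m
V₃ = V₁ · ln(z₃/z₀)/ln(z₁/z₀) = 33.8 × 6.1940/4.3145 = 48.5238 mph

48.5 mph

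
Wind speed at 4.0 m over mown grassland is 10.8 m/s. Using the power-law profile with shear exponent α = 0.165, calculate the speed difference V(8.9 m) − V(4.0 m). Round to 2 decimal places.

Power law: V₂ = V₁ · (z₂/z₁)^α = 10.8 × (2.2250)^0.165 = 12.3235 m/s
ΔV = 12.3235 − 10.8 = 1.5235 m/s

1.52 m/s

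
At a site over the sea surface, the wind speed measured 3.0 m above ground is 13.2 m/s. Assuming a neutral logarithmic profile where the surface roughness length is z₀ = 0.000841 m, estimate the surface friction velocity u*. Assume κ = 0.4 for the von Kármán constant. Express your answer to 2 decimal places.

u* ≈ 0.65 m/s

Log law: V(z) = (u*/κ) · ln(z/z₀) ⇒ u* = κ · V / ln(z/z₀)
u* = 0.4 × 13.2 / ln(3.0/0.000841) = 0.4 × 13.2 / 8.1795
   = 5.2800 / 8.1795 = 0.6455 m/s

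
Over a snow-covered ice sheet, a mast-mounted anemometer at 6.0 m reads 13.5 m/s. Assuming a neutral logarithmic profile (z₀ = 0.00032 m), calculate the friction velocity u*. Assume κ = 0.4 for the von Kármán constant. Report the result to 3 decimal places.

Log law: V(z) = (u*/κ) · ln(z/z₀) ⇒ u* = κ · V / ln(z/z₀)
u* = 0.4 × 13.5 / ln(6.0/0.00032) = 0.4 × 13.5 / 9.8389
   = 5.4000 / 9.8389 = 0.5488 m/s

u* ≈ 0.549 m/s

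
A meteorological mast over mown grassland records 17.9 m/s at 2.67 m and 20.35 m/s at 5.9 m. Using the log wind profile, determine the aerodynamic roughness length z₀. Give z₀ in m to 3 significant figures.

Log law: V(z) ∝ ln(z/z₀). With r = V₁/V₂ = 17.9/20.35 = 0.87961,
r · ln(z₂/z₀) = ln(z₁/z₀) ⇒ ln z₀ = (ln z₁ − r·ln z₂)/(1 − r)
ln z₀ = (0.98208 − 0.87961×1.77495) / 0.12039 = -4.8108
z₀ = exp(-4.8108) = 0.008142 m

z₀ ≈ 0.00814 m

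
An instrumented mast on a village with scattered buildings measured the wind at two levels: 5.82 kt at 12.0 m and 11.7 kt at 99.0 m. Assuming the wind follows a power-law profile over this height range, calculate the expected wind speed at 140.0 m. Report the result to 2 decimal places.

13.12 kt

First find α: α = ln(V₂/V₁)/ln(z₂/z₁) = ln(11.7/5.82)/ln(99.0/12.0) = 0.69829/2.11021 = 0.3309
Extrapolate from 99.0 m to 140.0 m: V₃ = 11.7 × (140.0/99.0)^0.3309 = 11.7 × 1.1215 = 13.1216 kt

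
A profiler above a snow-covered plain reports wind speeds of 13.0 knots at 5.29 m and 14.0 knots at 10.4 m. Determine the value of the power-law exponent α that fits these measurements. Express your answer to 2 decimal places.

α ≈ 0.11

Power law: V₂/V₁ = (z₂/z₁)^α ⇒ α = ln(V₂/V₁) / ln(z₂/z₁)
α = ln(14.0/13.0) / ln(10.4/5.29) = ln(1.0769) / ln(1.9660)
  = 0.07411 / 0.67599 = 0.10963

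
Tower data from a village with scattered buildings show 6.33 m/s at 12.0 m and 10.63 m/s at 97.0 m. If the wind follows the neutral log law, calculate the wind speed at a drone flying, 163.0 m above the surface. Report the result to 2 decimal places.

Log law: V ∝ ln(z/z₀). From the pair, with r = V₁/V₂ = 0.59548,
ln z₀ = (ln z₁ − r·ln z₂)/(1 − r) = (2.4849 − 0.59548×4.5747)/0.40452 = -0.5915 → z₀ = 0.5535 m
V₃ = V₁ · ln(z₃/z₀)/ln(z₁/z₀) = 6.33 × 5.6852/3.0764 = 11.6980 m/s

11.70 m/s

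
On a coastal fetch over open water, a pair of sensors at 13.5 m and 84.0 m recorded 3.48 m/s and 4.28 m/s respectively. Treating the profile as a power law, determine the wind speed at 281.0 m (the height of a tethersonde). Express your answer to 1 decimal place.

First find α: α = ln(V₂/V₁)/ln(z₂/z₁) = ln(4.28/3.48)/ln(84.0/13.5) = 0.20692/1.82813 = 0.1132
Extrapolate from 84.0 m to 281.0 m: V₃ = 4.28 × (281.0/84.0)^0.1132 = 4.28 × 1.1465 = 4.9068 m/s

4.9 m/s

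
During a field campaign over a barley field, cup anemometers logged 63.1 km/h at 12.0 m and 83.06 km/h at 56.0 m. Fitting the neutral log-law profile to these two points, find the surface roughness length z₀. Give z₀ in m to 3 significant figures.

z₀ ≈ 0.0921 m

Log law: V(z) ∝ ln(z/z₀). With r = V₁/V₂ = 63.1/83.06 = 0.75969,
r · ln(z₂/z₀) = ln(z₁/z₀) ⇒ ln z₀ = (ln z₁ − r·ln z₂)/(1 − r)
ln z₀ = (2.48491 − 0.75969×4.02535) / 0.24031 = -2.3849
z₀ = exp(-2.3849) = 0.09209 m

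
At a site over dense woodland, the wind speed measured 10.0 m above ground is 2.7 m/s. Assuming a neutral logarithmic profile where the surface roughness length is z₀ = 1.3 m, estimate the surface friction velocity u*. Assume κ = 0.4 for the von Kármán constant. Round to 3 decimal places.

u* ≈ 0.529 m/s

Log law: V(z) = (u*/κ) · ln(z/z₀) ⇒ u* = κ · V / ln(z/z₀)
u* = 0.4 × 2.7 / ln(10.0/1.3) = 0.4 × 2.7 / 2.0402
   = 1.0800 / 2.0402 = 0.5294 m/s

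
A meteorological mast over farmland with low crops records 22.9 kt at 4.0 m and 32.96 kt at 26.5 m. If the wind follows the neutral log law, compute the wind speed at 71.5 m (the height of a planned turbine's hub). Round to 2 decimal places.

38.24 kt

Log law: V ∝ ln(z/z₀). From the pair, with r = V₁/V₂ = 0.69478,
ln z₀ = (ln z₁ − r·ln z₂)/(1 − r) = (1.3863 − 0.69478×3.2771)/0.30522 = -2.9179 → z₀ = 0.05405 m
V₃ = V₁ · ln(z₃/z₀)/ln(z₁/z₀) = 22.9 × 7.1876/4.3042 = 38.2407 kt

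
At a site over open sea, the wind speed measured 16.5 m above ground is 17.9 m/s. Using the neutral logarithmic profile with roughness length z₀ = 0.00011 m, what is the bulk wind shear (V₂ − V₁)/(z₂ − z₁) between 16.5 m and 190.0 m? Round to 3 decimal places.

0.021 m/s/m

Log law: V₂ = V₁ · ln(z₂/z₀)/ln(z₁/z₀) = 17.9 × 14.3621/11.9184 = 21.5701 m/s
ΔV/Δz = (21.5701 − 17.9)/(190.0 − 16.5) = 3.6701/173.5000 = 0.02115 m/s/m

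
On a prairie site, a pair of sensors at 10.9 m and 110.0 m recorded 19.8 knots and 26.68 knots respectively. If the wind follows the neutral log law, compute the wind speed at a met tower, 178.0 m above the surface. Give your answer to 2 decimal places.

Log law: V ∝ ln(z/z₀). From the pair, with r = V₁/V₂ = 0.74213,
ln z₀ = (ln z₁ − r·ln z₂)/(1 − r) = (2.3888 − 0.74213×4.7005)/0.25787 = -4.2641 → z₀ = 0.01406 m
V₃ = V₁ · ln(z₃/z₀)/ln(z₁/z₀) = 19.8 × 9.4459/6.6529 = 28.1124 knots

28.11 knots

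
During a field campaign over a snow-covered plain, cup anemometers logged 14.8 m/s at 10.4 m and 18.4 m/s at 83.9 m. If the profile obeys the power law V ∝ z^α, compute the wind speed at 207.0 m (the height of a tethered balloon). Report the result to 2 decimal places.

20.22 m/s

First find α: α = ln(V₂/V₁)/ln(z₂/z₁) = ln(18.4/14.8)/ln(83.9/10.4) = 0.21772/2.08782 = 0.1043
Extrapolate from 83.9 m to 207.0 m: V₃ = 18.4 × (207.0/83.9)^0.1043 = 18.4 × 1.0988 = 20.2171 m/s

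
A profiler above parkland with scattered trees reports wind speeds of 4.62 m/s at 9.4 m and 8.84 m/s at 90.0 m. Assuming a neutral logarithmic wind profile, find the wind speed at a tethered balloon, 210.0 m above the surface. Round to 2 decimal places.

Log law: V ∝ ln(z/z₀). From the pair, with r = V₁/V₂ = 0.52262,
ln z₀ = (ln z₁ − r·ln z₂)/(1 − r) = (2.2407 − 0.52262×4.4998)/0.47738 = -0.2325 → z₀ = 0.7925 m
V₃ = V₁ · ln(z₃/z₀)/ln(z₁/z₀) = 4.62 × 5.5796/2.4732 = 10.4228 m/s

10.42 m/s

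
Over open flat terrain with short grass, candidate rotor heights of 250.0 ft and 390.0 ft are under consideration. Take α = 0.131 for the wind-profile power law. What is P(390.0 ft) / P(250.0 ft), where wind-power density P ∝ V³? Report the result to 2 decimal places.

Speed ratio: V_B/V_A = (z_B/z_A)^α = (390.0/250.0)^0.131 = (1.5600)^0.131 = 1.05998
Power-density ratio: P_B/P_A = (V_B/V_A)³ = (1.05998)³ = 1.19096

1.19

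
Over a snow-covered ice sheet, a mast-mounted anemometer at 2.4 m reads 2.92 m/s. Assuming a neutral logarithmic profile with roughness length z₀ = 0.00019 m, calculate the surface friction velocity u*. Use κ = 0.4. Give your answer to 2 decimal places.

u* ≈ 0.12 m/s

Log law: V(z) = (u*/κ) · ln(z/z₀) ⇒ u* = κ · V / ln(z/z₀)
u* = 0.4 × 2.92 / ln(2.4/0.00019) = 0.4 × 2.92 / 9.4440
   = 1.1680 / 9.4440 = 0.1237 m/s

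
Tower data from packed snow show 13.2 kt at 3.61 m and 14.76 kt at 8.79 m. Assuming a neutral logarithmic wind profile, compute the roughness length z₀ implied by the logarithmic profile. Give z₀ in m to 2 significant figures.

Log law: V(z) ∝ ln(z/z₀). With r = V₁/V₂ = 13.2/14.76 = 0.89431,
r · ln(z₂/z₀) = ln(z₁/z₀) ⇒ ln z₀ = (ln z₁ − r·ln z₂)/(1 − r)
ln z₀ = (1.28371 − 0.89431×2.17361) / 0.10569 = -6.2463
z₀ = exp(-6.2463) = 0.001938 m

z₀ ≈ 0.0019 m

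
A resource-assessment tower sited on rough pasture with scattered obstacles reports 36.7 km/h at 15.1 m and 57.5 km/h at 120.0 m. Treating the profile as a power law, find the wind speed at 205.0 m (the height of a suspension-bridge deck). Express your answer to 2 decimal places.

64.57 km/h

First find α: α = ln(V₂/V₁)/ln(z₂/z₁) = ln(57.5/36.7)/ln(120.0/15.1) = 0.44901/2.07280 = 0.2166
Extrapolate from 120.0 m to 205.0 m: V₃ = 57.5 × (205.0/120.0)^0.2166 = 57.5 × 1.1230 = 64.5725 km/h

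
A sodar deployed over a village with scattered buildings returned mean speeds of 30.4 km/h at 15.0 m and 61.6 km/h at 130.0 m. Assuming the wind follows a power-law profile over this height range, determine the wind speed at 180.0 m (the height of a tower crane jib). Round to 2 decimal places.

68.52 km/h

First find α: α = ln(V₂/V₁)/ln(z₂/z₁) = ln(61.6/30.4)/ln(130.0/15.0) = 0.70622/2.15948 = 0.3270
Extrapolate from 130.0 m to 180.0 m: V₃ = 61.6 × (180.0/130.0)^0.3270 = 61.6 × 1.1123 = 68.5172 km/h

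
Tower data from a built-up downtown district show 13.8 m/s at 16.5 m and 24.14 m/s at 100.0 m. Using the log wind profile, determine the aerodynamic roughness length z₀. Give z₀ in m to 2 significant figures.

z₀ ≈ 1.5 m

Log law: V(z) ∝ ln(z/z₀). With r = V₁/V₂ = 13.8/24.14 = 0.57167,
r · ln(z₂/z₀) = ln(z₁/z₀) ⇒ ln z₀ = (ln z₁ − r·ln z₂)/(1 − r)
ln z₀ = (2.80336 − 0.57167×4.60517) / 0.42833 = 0.3986
z₀ = exp(0.3986) = 1.490 m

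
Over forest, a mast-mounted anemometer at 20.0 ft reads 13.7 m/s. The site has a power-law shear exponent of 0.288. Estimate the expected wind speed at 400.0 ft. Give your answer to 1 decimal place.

32.5 m/s

Power-law profile: V₂ = V₁ · (z₂/z₁)^α
V₂ = 13.7 × (400.0/20.0)^0.288 = 13.7 × (20.0000)^0.288
    = 13.7 × 2.3697 = 32.4651 m/s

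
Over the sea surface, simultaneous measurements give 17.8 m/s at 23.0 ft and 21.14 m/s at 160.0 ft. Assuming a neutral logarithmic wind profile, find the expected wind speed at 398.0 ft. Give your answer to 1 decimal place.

Log law: V ∝ ln(z/z₀). From the pair, with r = V₁/V₂ = 0.84201,
ln z₀ = (ln z₁ − r·ln z₂)/(1 − r) = (3.1355 − 0.84201×5.0752)/0.15799 = -7.2017 → z₀ = 0.0007453 ft
V₃ = V₁ · ln(z₃/z₀)/ln(z₁/z₀) = 17.8 × 13.1882/10.3372 = 22.7092 m/s

22.7 m/s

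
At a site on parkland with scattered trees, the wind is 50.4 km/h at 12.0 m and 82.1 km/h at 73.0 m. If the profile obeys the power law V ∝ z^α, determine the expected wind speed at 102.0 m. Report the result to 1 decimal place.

89.9 km/h

First find α: α = ln(V₂/V₁)/ln(z₂/z₁) = ln(82.1/50.4)/ln(73.0/12.0) = 0.48795/1.80555 = 0.2702
Extrapolate from 73.0 m to 102.0 m: V₃ = 82.1 × (102.0/73.0)^0.2702 = 82.1 × 1.0946 = 89.8678 km/h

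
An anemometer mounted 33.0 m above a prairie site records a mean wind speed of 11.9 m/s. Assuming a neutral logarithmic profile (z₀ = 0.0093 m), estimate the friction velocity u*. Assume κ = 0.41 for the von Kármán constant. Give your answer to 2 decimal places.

Log law: V(z) = (u*/κ) · ln(z/z₀) ⇒ u* = κ · V / ln(z/z₀)
u* = 0.41 × 11.9 / ln(33.0/0.0093) = 0.41 × 11.9 / 8.1742
   = 4.8790 / 8.1742 = 0.5969 m/s

u* ≈ 0.60 m/s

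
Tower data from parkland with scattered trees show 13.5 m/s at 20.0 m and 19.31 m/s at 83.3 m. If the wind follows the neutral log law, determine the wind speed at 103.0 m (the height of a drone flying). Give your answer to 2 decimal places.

20.17 m/s

Log law: V ∝ ln(z/z₀). From the pair, with r = V₁/V₂ = 0.69912,
ln z₀ = (ln z₁ − r·ln z₂)/(1 − r) = (2.9957 − 0.69912×4.4224)/0.30088 = -0.3194 → z₀ = 0.7266 m
V₃ = V₁ · ln(z₃/z₀)/ln(z₁/z₀) = 13.5 × 4.9541/3.3151 = 20.1745 m/s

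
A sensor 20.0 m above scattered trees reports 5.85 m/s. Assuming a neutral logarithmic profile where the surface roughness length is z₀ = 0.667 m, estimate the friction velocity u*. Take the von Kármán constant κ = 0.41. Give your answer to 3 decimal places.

u* ≈ 0.705 m/s

Log law: V(z) = (u*/κ) · ln(z/z₀) ⇒ u* = κ · V / ln(z/z₀)
u* = 0.41 × 5.85 / ln(20.0/0.667) = 0.41 × 5.85 / 3.4007
   = 2.3985 / 3.4007 = 0.7053 m/s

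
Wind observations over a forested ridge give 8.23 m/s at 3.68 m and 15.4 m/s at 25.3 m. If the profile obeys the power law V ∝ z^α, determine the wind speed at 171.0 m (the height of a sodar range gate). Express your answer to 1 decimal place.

28.7 m/s

First find α: α = ln(V₂/V₁)/ln(z₂/z₁) = ln(15.4/8.23)/ln(25.3/3.68) = 0.62658/1.92789 = 0.3250
Extrapolate from 25.3 m to 171.0 m: V₃ = 15.4 × (171.0/25.3)^0.3250 = 15.4 × 1.8609 = 28.6574 m/s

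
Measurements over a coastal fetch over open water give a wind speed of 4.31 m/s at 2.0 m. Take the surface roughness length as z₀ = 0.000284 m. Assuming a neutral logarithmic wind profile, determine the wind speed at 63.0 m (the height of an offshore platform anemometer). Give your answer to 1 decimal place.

Log law: V(z) ∝ ln(z/z₀), so V₂/V₁ = ln(z₂/z₀) / ln(z₁/z₀).
ln(63.0/0.000284) = 12.3097, ln(2.0/0.000284) = 8.8597
V₂ = 4.31 × 12.3097/8.8597 = 4.31 × 1.3894 = 5.9883 m/s

6.0 m/s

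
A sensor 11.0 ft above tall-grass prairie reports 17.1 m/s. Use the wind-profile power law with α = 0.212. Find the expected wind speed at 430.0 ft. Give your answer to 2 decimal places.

Power-law profile: V₂ = V₁ · (z₂/z₁)^α
V₂ = 17.1 × (430.0/11.0)^0.212 = 17.1 × (39.0909)^0.212
    = 17.1 × 2.1753 = 37.1977 m/s

37.20 m/s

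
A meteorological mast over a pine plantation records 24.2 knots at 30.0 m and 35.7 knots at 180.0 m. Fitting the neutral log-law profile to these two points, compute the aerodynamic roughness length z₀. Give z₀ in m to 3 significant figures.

Log law: V(z) ∝ ln(z/z₀). With r = V₁/V₂ = 24.2/35.7 = 0.67787,
r · ln(z₂/z₀) = ln(z₁/z₀) ⇒ ln z₀ = (ln z₁ − r·ln z₂)/(1 − r)
ln z₀ = (3.40120 − 0.67787×5.19296) / 0.32213 = -0.3693
z₀ = exp(-0.3693) = 0.6912 m

z₀ ≈ 0.691 m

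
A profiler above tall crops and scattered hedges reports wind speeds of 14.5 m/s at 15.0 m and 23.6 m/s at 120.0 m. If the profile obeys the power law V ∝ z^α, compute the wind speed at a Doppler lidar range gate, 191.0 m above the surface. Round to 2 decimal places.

26.31 m/s

First find α: α = ln(V₂/V₁)/ln(z₂/z₁) = ln(23.6/14.5)/ln(120.0/15.0) = 0.48710/2.07944 = 0.2342
Extrapolate from 120.0 m to 191.0 m: V₃ = 23.6 × (191.0/120.0)^0.2342 = 23.6 × 1.1150 = 26.3145 m/s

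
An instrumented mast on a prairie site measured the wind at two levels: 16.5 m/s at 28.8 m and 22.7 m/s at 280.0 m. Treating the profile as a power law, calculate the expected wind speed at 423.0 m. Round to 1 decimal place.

24.1 m/s

First find α: α = ln(V₂/V₁)/ln(z₂/z₁) = ln(22.7/16.5)/ln(280.0/28.8) = 0.31900/2.27441 = 0.1403
Extrapolate from 280.0 m to 423.0 m: V₃ = 22.7 × (423.0/280.0)^0.1403 = 22.7 × 1.0596 = 24.0524 m/s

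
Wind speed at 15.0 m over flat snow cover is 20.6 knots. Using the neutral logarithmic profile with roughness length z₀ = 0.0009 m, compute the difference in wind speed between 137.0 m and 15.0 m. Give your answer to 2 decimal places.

Log law: V₂ = V₁ · ln(z₂/z₀)/ln(z₁/z₀) = 20.6 × 11.9331/9.7212 = 25.2873 knots
ΔV = 25.2873 − 20.6 = 4.6873 knots

4.69 knots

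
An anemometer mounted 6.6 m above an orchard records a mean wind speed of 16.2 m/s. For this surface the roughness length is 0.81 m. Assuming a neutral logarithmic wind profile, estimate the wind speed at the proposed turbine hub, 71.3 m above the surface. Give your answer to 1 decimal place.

Log law: V(z) ∝ ln(z/z₀), so V₂/V₁ = ln(z₂/z₀) / ln(z₁/z₀).
ln(71.3/0.81) = 4.4776, ln(6.6/0.81) = 2.0978
V₂ = 16.2 × 4.4776/2.0978 = 16.2 × 2.1344 = 34.5780 m/s

34.6 m/s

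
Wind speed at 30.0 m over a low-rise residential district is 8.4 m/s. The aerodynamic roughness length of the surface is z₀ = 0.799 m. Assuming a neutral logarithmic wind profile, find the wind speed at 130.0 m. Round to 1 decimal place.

Log law: V(z) ∝ ln(z/z₀), so V₂/V₁ = ln(z₂/z₀) / ln(z₁/z₀).
ln(130.0/0.799) = 5.0919, ln(30.0/0.799) = 3.6256
V₂ = 8.4 × 5.0919/3.6256 = 8.4 × 1.4044 = 11.7973 m/s

11.8 m/s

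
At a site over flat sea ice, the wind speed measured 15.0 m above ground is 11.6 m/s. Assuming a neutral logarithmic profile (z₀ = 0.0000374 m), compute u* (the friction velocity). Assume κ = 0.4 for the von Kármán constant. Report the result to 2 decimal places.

u* ≈ 0.36 m/s

Log law: V(z) = (u*/κ) · ln(z/z₀) ⇒ u* = κ · V / ln(z/z₀)
u* = 0.4 × 11.6 / ln(15.0/0.0000374) = 0.4 × 11.6 / 12.9019
   = 4.6400 / 12.9019 = 0.3596 m/s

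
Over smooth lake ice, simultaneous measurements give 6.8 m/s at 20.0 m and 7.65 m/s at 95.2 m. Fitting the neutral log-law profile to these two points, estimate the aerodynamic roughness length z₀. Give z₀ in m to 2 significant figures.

z₀ ≈ 0.000076 m

Log law: V(z) ∝ ln(z/z₀). With r = V₁/V₂ = 6.8/7.65 = 0.88889,
r · ln(z₂/z₀) = ln(z₁/z₀) ⇒ ln z₀ = (ln z₁ − r·ln z₂)/(1 − r)
ln z₀ = (2.99573 − 0.88889×4.55598) / 0.11111 = -9.4862
z₀ = exp(-9.4862) = 0.00007589 m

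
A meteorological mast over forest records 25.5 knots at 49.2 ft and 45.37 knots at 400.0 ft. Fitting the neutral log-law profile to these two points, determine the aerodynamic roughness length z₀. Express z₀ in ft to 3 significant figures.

Log law: V(z) ∝ ln(z/z₀). With r = V₁/V₂ = 25.5/45.37 = 0.56205,
r · ln(z₂/z₀) = ln(z₁/z₀) ⇒ ln z₀ = (ln z₁ − r·ln z₂)/(1 − r)
ln z₀ = (3.89589 − 0.56205×5.99146) / 0.43795 = 1.2066
z₀ = exp(1.2066) = 3.342 ft

z₀ ≈ 3.34 ft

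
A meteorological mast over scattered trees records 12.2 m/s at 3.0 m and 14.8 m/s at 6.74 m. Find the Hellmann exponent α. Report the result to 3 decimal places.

α ≈ 0.239

Power law: V₂/V₁ = (z₂/z₁)^α ⇒ α = ln(V₂/V₁) / ln(z₂/z₁)
α = ln(14.8/12.2) / ln(6.74/3.0) = ln(1.2131) / ln(2.2467)
  = 0.19319 / 0.80945 = 0.23867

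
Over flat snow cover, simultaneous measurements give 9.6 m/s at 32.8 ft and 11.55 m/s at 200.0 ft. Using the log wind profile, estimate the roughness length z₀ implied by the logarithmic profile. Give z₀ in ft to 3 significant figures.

Log law: V(z) ∝ ln(z/z₀). With r = V₁/V₂ = 9.6/11.55 = 0.83117,
r · ln(z₂/z₀) = ln(z₁/z₀) ⇒ ln z₀ = (ln z₁ − r·ln z₂)/(1 − r)
ln z₀ = (3.49043 − 0.83117×5.29832) / 0.16883 = -5.4099
z₀ = exp(-5.4099) = 0.004472 ft

z₀ ≈ 0.00447 ft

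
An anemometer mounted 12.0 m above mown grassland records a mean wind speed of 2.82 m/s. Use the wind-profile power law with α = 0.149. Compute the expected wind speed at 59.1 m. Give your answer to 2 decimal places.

3.58 m/s

Power-law profile: V₂ = V₁ · (z₂/z₁)^α
V₂ = 2.82 × (59.1/12.0)^0.149 = 2.82 × (4.9250)^0.149
    = 2.82 × 1.2681 = 3.5762 m/s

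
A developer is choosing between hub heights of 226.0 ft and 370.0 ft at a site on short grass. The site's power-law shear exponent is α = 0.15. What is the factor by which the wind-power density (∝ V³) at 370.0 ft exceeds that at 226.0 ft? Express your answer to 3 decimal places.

1.248

Speed ratio: V_B/V_A = (z_B/z_A)^α = (370.0/226.0)^0.15 = (1.6372)^0.15 = 1.07675
Power-density ratio: P_B/P_A = (V_B/V_A)³ = (1.07675)³ = 1.24837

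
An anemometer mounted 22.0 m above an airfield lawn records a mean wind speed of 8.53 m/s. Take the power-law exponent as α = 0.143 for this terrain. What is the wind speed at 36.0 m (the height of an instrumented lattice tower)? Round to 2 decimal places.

Power-law profile: V₂ = V₁ · (z₂/z₁)^α
V₂ = 8.53 × (36.0/22.0)^0.143 = 8.53 × (1.6364)^0.143
    = 8.53 × 1.0730 = 9.1524 m/s

9.15 m/s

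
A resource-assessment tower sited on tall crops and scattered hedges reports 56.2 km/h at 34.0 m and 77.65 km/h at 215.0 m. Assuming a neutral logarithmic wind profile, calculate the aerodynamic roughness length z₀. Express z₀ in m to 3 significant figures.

z₀ ≈ 0.271 m

Log law: V(z) ∝ ln(z/z₀). With r = V₁/V₂ = 56.2/77.65 = 0.72376,
r · ln(z₂/z₀) = ln(z₁/z₀) ⇒ ln z₀ = (ln z₁ − r·ln z₂)/(1 − r)
ln z₀ = (3.52636 − 0.72376×5.37064) / 0.27624 = -1.3057
z₀ = exp(-1.3057) = 0.2710 m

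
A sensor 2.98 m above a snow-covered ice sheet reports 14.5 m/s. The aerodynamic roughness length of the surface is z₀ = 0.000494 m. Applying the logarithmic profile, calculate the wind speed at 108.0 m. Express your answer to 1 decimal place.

20.5 m/s

Log law: V(z) ∝ ln(z/z₀), so V₂/V₁ = ln(z₂/z₀) / ln(z₁/z₀).
ln(108.0/0.000494) = 12.2951, ln(2.98/0.000494) = 8.7049
V₂ = 14.5 × 12.2951/8.7049 = 14.5 × 1.4124 = 20.4803 m/s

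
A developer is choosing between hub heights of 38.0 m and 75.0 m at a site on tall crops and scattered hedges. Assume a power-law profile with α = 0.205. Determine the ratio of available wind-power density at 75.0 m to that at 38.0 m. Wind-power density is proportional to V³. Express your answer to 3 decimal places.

1.519

Speed ratio: V_B/V_A = (z_B/z_A)^α = (75.0/38.0)^0.205 = (1.9737)^0.205 = 1.14956
Power-density ratio: P_B/P_A = (V_B/V_A)³ = (1.14956)³ = 1.51913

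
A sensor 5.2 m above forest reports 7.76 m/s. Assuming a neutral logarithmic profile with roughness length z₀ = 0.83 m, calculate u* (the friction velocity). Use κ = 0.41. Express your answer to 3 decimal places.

Log law: V(z) = (u*/κ) · ln(z/z₀) ⇒ u* = κ · V / ln(z/z₀)
u* = 0.41 × 7.76 / ln(5.2/0.83) = 0.41 × 7.76 / 1.8350
   = 3.1816 / 1.8350 = 1.7339 m/s

u* ≈ 1.734 m/s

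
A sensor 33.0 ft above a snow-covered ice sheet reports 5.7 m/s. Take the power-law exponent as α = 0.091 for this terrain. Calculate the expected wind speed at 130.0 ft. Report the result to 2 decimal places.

Power-law profile: V₂ = V₁ · (z₂/z₁)^α
V₂ = 5.7 × (130.0/33.0)^0.091 = 5.7 × (3.9394)^0.091
    = 5.7 × 1.1329 = 6.4574 m/s

6.46 m/s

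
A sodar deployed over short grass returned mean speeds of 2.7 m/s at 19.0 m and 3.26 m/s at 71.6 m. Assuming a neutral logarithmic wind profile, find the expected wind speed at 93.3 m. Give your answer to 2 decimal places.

3.37 m/s

Log law: V ∝ ln(z/z₀). From the pair, with r = V₁/V₂ = 0.82822,
ln z₀ = (ln z₁ − r·ln z₂)/(1 − r) = (2.9444 − 0.82822×4.2711)/0.17178 = -3.4519 → z₀ = 0.03168 m
V₃ = V₁ · ln(z₃/z₀)/ln(z₁/z₀) = 2.7 × 7.9878/6.3964 = 3.3717 m/s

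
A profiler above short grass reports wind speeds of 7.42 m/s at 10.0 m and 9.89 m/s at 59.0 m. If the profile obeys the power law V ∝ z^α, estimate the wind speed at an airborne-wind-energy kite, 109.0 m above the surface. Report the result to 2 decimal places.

First find α: α = ln(V₂/V₁)/ln(z₂/z₁) = ln(9.89/7.42)/ln(59.0/10.0) = 0.28735/1.77495 = 0.1619
Extrapolate from 59.0 m to 109.0 m: V₃ = 9.89 × (109.0/59.0)^0.1619 = 9.89 × 1.1045 = 10.9232 m/s

10.92 m/s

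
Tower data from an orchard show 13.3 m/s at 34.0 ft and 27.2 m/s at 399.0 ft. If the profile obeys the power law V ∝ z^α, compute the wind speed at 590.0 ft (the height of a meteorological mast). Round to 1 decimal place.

First find α: α = ln(V₂/V₁)/ln(z₂/z₁) = ln(27.2/13.3)/ln(399.0/34.0) = 0.71545/2.46260 = 0.2905
Extrapolate from 399.0 ft to 590.0 ft: V₃ = 27.2 × (590.0/399.0)^0.2905 = 27.2 × 1.1204 = 30.4736 m/s

30.5 m/s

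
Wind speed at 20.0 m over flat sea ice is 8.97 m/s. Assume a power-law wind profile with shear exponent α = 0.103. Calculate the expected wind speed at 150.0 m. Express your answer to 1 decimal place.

Power-law profile: V₂ = V₁ · (z₂/z₁)^α
V₂ = 8.97 × (150.0/20.0)^0.103 = 8.97 × (7.5000)^0.103
    = 8.97 × 1.2306 = 11.0388 m/s

11.0 m/s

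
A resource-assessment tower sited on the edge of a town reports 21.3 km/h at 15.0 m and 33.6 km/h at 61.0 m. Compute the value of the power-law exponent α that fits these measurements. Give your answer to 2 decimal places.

Power law: V₂/V₁ = (z₂/z₁)^α ⇒ α = ln(V₂/V₁) / ln(z₂/z₁)
α = ln(33.6/21.3) / ln(61.0/15.0) = ln(1.5775) / ln(4.0667)
  = 0.45582 / 1.40282 = 0.32493

α ≈ 0.32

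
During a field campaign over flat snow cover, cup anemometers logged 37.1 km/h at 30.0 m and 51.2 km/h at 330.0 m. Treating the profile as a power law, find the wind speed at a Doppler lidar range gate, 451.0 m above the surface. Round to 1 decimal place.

First find α: α = ln(V₂/V₁)/ln(z₂/z₁) = ln(51.2/37.1)/ln(330.0/30.0) = 0.32212/2.39790 = 0.1343
Extrapolate from 330.0 m to 451.0 m: V₃ = 51.2 × (451.0/330.0)^0.1343 = 51.2 × 1.0429 = 53.3942 km/h

53.4 km/h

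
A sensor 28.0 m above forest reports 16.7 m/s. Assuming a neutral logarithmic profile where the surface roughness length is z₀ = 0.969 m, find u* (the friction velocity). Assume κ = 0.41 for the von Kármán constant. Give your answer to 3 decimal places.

Log law: V(z) = (u*/κ) · ln(z/z₀) ⇒ u* = κ · V / ln(z/z₀)
u* = 0.41 × 16.7 / ln(28.0/0.969) = 0.41 × 16.7 / 3.3637
   = 6.8470 / 3.3637 = 2.0356 m/s

u* ≈ 2.036 m/s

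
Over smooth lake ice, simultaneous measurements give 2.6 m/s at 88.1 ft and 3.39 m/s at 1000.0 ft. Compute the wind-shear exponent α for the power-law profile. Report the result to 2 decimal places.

Power law: V₂/V₁ = (z₂/z₁)^α ⇒ α = ln(V₂/V₁) / ln(z₂/z₁)
α = ln(3.39/2.6) / ln(1000.0/88.1) = ln(1.3038) / ln(11.3507)
  = 0.26532 / 2.42928 = 0.10922

α ≈ 0.11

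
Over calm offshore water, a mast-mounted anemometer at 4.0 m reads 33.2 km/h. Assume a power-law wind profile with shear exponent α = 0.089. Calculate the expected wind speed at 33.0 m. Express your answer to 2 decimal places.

Power-law profile: V₂ = V₁ · (z₂/z₁)^α
V₂ = 33.2 × (33.0/4.0)^0.089 = 33.2 × (8.2500)^0.089
    = 33.2 × 1.2066 = 40.0592 km/h

40.06 km/h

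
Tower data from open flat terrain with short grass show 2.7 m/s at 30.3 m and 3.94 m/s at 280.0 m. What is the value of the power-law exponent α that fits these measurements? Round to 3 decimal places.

Power law: V₂/V₁ = (z₂/z₁)^α ⇒ α = ln(V₂/V₁) / ln(z₂/z₁)
α = ln(3.94/2.7) / ln(280.0/30.3) = ln(1.4593) / ln(9.2409)
  = 0.37793 / 2.22364 = 0.16996

α ≈ 0.170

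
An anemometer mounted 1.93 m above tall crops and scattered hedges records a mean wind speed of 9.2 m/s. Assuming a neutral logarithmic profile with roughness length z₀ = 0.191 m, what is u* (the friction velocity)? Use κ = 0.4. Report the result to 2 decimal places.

Log law: V(z) = (u*/κ) · ln(z/z₀) ⇒ u* = κ · V / ln(z/z₀)
u* = 0.4 × 9.2 / ln(1.93/0.191) = 0.4 × 9.2 / 2.3130
   = 3.6800 / 2.3130 = 1.5910 m/s

u* ≈ 1.59 m/s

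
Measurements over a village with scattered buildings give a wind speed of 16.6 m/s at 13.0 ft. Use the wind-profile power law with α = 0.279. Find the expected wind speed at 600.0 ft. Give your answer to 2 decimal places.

Power-law profile: V₂ = V₁ · (z₂/z₁)^α
V₂ = 16.6 × (600.0/13.0)^0.279 = 16.6 × (46.1538)^0.279
    = 16.6 × 2.9128 = 48.3529 m/s

48.35 m/s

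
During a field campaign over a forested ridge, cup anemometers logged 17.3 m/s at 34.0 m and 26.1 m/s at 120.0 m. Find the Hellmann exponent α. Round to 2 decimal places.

α ≈ 0.33

Power law: V₂/V₁ = (z₂/z₁)^α ⇒ α = ln(V₂/V₁) / ln(z₂/z₁)
α = ln(26.1/17.3) / ln(120.0/34.0) = ln(1.5087) / ln(3.5294)
  = 0.41123 / 1.26113 = 0.32608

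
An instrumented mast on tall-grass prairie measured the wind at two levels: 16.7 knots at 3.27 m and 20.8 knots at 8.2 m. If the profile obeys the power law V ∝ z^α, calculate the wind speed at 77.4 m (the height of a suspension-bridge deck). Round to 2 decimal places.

35.55 knots

First find α: α = ln(V₂/V₁)/ln(z₂/z₁) = ln(20.8/16.7)/ln(8.2/3.27) = 0.21954/0.91934 = 0.2388
Extrapolate from 8.2 m to 77.4 m: V₃ = 20.8 × (77.4/8.2)^0.2388 = 20.8 × 1.7093 = 35.5534 knots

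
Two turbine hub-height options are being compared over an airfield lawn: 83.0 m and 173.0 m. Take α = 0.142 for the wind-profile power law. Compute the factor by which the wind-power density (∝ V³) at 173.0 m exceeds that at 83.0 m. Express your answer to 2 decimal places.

1.37

Speed ratio: V_B/V_A = (z_B/z_A)^α = (173.0/83.0)^0.142 = (2.0843)^0.142 = 1.10992
Power-density ratio: P_B/P_A = (V_B/V_A)³ = (1.10992)³ = 1.36735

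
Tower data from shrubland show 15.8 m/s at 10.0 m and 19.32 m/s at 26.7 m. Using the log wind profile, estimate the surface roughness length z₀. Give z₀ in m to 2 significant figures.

Log law: V(z) ∝ ln(z/z₀). With r = V₁/V₂ = 15.8/19.32 = 0.81781,
r · ln(z₂/z₀) = ln(z₁/z₀) ⇒ ln z₀ = (ln z₁ − r·ln z₂)/(1 − r)
ln z₀ = (2.30259 − 0.81781×3.28466) / 0.18219 = -2.1056
z₀ = exp(-2.1056) = 0.1218 m

z₀ ≈ 0.12 m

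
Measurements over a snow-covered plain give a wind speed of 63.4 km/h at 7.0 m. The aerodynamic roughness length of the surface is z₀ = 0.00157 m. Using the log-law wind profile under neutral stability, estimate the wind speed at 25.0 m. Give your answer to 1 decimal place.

Log law: V(z) ∝ ln(z/z₀), so V₂/V₁ = ln(z₂/z₀) / ln(z₁/z₀).
ln(25.0/0.00157) = 9.6756, ln(7.0/0.00157) = 8.4026
V₂ = 63.4 × 9.6756/8.4026 = 63.4 × 1.1515 = 73.0049 km/h

73.0 km/h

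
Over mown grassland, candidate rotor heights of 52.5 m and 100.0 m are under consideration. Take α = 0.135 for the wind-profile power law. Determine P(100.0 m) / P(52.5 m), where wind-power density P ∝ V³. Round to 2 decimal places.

Speed ratio: V_B/V_A = (z_B/z_A)^α = (100.0/52.5)^0.135 = (1.9048)^0.135 = 1.09088
Power-density ratio: P_B/P_A = (V_B/V_A)³ = (1.09088)³ = 1.29818

1.30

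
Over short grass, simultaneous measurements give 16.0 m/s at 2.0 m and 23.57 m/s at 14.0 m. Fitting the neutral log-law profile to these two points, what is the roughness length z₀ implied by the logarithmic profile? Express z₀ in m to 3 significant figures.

Log law: V(z) ∝ ln(z/z₀). With r = V₁/V₂ = 16.0/23.57 = 0.67883,
r · ln(z₂/z₀) = ln(z₁/z₀) ⇒ ln z₀ = (ln z₁ − r·ln z₂)/(1 − r)
ln z₀ = (0.69315 − 0.67883×2.63906) / 0.32117 = -3.4197
z₀ = exp(-3.4197) = 0.03272 m

z₀ ≈ 0.0327 m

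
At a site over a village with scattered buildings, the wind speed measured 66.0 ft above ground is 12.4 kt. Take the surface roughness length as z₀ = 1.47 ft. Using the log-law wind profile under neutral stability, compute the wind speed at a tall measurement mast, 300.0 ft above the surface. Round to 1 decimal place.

Log law: V(z) ∝ ln(z/z₀), so V₂/V₁ = ln(z₂/z₀) / ln(z₁/z₀).
ln(300.0/1.47) = 5.3185, ln(66.0/1.47) = 3.8044
V₂ = 12.4 × 5.3185/3.8044 = 12.4 × 1.3980 = 17.3351 kt

17.3 kt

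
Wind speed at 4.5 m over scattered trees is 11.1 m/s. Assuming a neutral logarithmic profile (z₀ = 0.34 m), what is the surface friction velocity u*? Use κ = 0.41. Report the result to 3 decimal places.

Log law: V(z) = (u*/κ) · ln(z/z₀) ⇒ u* = κ · V / ln(z/z₀)
u* = 0.41 × 11.1 / ln(4.5/0.34) = 0.41 × 11.1 / 2.5829
   = 4.5510 / 2.5829 = 1.7620 m/s

u* ≈ 1.762 m/s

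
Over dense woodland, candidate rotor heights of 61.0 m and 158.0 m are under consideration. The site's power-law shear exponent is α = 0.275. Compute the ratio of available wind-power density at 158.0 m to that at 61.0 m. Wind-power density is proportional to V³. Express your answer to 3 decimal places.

2.193

Speed ratio: V_B/V_A = (z_B/z_A)^α = (158.0/61.0)^0.275 = (2.5902)^0.275 = 1.29917
Power-density ratio: P_B/P_A = (V_B/V_A)³ = (1.29917)³ = 2.19278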